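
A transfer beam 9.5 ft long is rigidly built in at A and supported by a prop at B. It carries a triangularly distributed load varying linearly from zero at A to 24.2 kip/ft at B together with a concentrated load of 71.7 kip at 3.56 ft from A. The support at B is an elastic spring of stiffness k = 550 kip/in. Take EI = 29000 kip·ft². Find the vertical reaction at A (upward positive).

Release the roller at B. Primary structure: cantilever fixed at A.
Deflection at B on the released cantilever, summing each load's contribution:
  triangular load, peak 24.2 at the free end: 11w₀L⁴/(120EI) = 18068/EI
  point load 71.7 at a = 3.56: Pa²(3L − a)/(6EI) = 3777/EI
  δ_0 = 21846/EI
Tip deflection under a unit load at B: L³/(3EI) = 285.8/EI.
With EI = 29000 kip·ft²: δ_0 = 0.7533 ft and δ_{BB} = 0.009855 ft/kip.
Compatibility — the spring shortens by R_B/k under the reaction it provides: δ_0 − R_B·δ_{BB} = R_B/k. With 1/k = 1/(550×12) ft/kip = 0.000152 ft/kip, R_B = δ_0 / (δ_{BB} + 1/k) = 0.7533 / (0.009855 + 0.000152) = 75.28 kip.
Vertical equilibrium: R_A = ΣP − R_B = 186.7 − 75.28 = 111.4 kip.

R_A = 111.4 kip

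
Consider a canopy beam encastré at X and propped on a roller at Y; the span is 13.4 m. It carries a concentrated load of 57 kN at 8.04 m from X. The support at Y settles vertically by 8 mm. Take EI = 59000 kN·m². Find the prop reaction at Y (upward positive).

R_Y = 24.04 kN

Release the roller at Y. Primary structure: cantilever fixed at X.
Free-end deflection of the primary structure under the applied loading (downward +):
  point load 57 at a = 8.04: Pa²(3L − a)/(6EI) = 19749/EI
Flexibility coefficient — unit upward force at Y: δ_{YY} = L³/(3EI) = 802/EI.
With EI = 59000 kN·m²: δ_0 = 0.33473 m and δ_{YY} = 0.013594 m/kN.
Compatibility — the beam at Y must follow the support down by 0.008 m: δ_0 − R_Y·δ_{YY} = 0.008, so R_Y = (0.33473 − 0.008)/0.013594 = 24.04 kN.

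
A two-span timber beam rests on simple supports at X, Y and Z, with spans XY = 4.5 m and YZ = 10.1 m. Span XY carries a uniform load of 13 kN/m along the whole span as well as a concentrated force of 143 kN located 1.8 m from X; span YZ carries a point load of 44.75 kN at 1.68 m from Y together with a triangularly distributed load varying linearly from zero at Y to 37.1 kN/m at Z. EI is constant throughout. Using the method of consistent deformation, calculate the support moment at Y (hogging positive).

Take M_Y as the redundant. Released structure: two simple spans XY and YZ with a hinge at Y.
Discontinuity in slope at Y on the released structure — sum the simple-span end rotations:
  span XY: UDL 13: wL³/(24EI) = 49.36/EI
  span XY: point load 143 at a = 1.8: Pab(L + a)/(6LEI) = 162.2/EI
  span YZ: point load 44.75 at a = 1.68: Pab(L + b)/(6LEI) = 193.5/EI
  span YZ: triangular load, peak 37.1: 7w₀L³/(360EI) = 743.2/EI
  relative rotation θ_0 = (211.5 + 936.7)/EI = 1148/EI
A unit hogging moment at Y produces rotation L₁/(3EI) + L₂/(3EI) = 4.867/EI.
Compatibility: M_Y·(L₁+L₂)/(3EI) = θ_0, giving M_Y = 235.9 kN·m (hogging).

M_Y = 235.9 kN·m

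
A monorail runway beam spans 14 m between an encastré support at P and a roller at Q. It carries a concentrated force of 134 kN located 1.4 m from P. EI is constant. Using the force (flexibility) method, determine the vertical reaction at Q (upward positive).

Take the reaction at Q as the redundant and release it; the primary structure is a cantilever fixed at P.
Downward deflection at the released point Q due to the loads:
  point load 134 at a = 1.4: Pa²(3L − a)/(6EI) = 1777/EI
Tip deflection under a unit load at Q: L³/(3EI) = 914.7/EI.
Compatibility at Q: δ_0 − R_Q·δ_{QQ} = 0, so R_Q = 1777/914.7 = 1.943 kN.

R_Q = 1.943 kN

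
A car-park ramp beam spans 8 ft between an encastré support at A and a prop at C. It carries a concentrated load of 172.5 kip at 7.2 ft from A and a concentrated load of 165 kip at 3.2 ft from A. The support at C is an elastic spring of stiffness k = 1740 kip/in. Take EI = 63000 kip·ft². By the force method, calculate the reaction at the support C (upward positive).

R_C = 177.9 kip

Choose R_C as the redundant. The primary structure is the cantilever fixed at A.
Primary-structure tip deflection at C by superposition:
  point load 172.5 at a = 7.2: Pa²(3L − a)/(6EI) = 25039/EI
  point load 165 at a = 3.2: Pa²(3L − a)/(6EI) = 5857/EI
  δ_0 = 30896/EI
Flexibility coefficient — unit upward force at C: δ_{CC} = L³/(3EI) = 170.7/EI.
With EI = 63000 kip·ft²: δ_0 = 0.49041 ft and δ_{CC} = 0.002709 ft/kip.
Compatibility — the spring shortens by R_C/k under the reaction it provides: δ_0 − R_C·δ_{CC} = R_C/k. With 1/k = 1/(1740×12) ft/kip = 0.000048 ft/kip, R_C = δ_0 / (δ_{CC} + 1/k) = 0.49041 / (0.002709 + 0.000048) = 177.9 kip.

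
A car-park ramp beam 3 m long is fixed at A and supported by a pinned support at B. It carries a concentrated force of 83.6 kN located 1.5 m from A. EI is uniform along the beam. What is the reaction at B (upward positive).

R_B = 26.12 kN

Remove the prop at B; the released (primary) structure is a cantilever built in at A.
Deflection at B on the released cantilever, summing each load's contribution:
  point load 83.6 at a = 1.5: Pa²(3L − a)/(6EI) = 235.1/EI
Tip deflection under a unit load at B: L³/(3EI) = 9/EI.
The prop prevents deflection at B: R_B = δ_0/δ_{BB} = 235.1/9 = 26.12 kN.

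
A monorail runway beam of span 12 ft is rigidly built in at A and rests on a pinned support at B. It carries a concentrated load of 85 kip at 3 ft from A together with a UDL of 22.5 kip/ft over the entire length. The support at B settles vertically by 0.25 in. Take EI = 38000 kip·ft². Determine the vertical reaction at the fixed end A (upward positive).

Remove the prop at B; the released (primary) structure is a cantilever built in at A.
Downward deflection at the released point B due to the loads:
  point load 85 at a = 3: Pa²(3L − a)/(6EI) = 4208/EI
  UDL 22.5: wL⁴/(8EI) = 58320/EI
  δ_0 = 62528/EI
Flexibility coefficient — unit upward force at B: δ_{BB} = L³/(3EI) = 576/EI.
With EI = 38000 kip·ft²: δ_0 = 1.6455 ft and δ_{BB} = 0.015158 ft/kip.
Compatibility — the beam at B must follow the support down by 0.02083 ft: δ_0 − R_B·δ_{BB} = 0.02083, so R_B = (1.6455 − 0.02083)/0.015158 = 107.2 kip.
Vertical equilibrium: R_A = ΣP − R_B = 355 − 107.2 = 247.8 kip.

R_A = 247.8 kip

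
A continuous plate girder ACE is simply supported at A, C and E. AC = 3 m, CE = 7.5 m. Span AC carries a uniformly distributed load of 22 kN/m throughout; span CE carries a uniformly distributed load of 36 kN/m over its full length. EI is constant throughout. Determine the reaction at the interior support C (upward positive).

Insert a hinge at C; M_C is the redundant, and each span becomes simply supported.
Rotations at C on the released spans (each span's end-slope, ×1/EI):
  span AC: UDL 22: wL³/(24EI) = 24.75/EI
  span CE: UDL 36: wL³/(24EI) = 632.8/EI
  relative rotation θ_0 = (24.75 + 632.8)/EI = 657.6/EI
A unit hogging moment at C produces rotation L₁/(3EI) + L₂/(3EI) = 3.5/EI.
Slope continuity at C: θ_0 = M_C·3.5/EI, so M_C = 657.6/3.5 = 187.9 kN·m (hogging).
Span AC, ΣM about A with M_C applied at C: R_C^{AC}·3 = 99 + 187.9, so R_C^{AC} = 95.62 kN and R_A = 66 − 95.62 = -29.62 kN.
Span CE, ΣM about E: R_C^{CE}·7.5 = 1012 + 187.9, so R_C^{CE} = 160.1 kN and R_E = 270 − 160.1 = 110 kN.
R_C = 95.62 + 160.1 = 255.7 kN.

R_C = 255.7 kN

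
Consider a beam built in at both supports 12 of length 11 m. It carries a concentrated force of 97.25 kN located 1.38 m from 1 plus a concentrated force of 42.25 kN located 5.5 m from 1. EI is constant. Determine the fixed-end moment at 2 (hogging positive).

Release both end moments; the primary structure is a simply-supported span 12 with redundants M_1 and M_2.
Simple-span end rotations at 1 and 2 under the given loads:
  at 1: point load 97.25 at a = 1.38: Pab(L + b)/(6LEI) = 403.4/EI
  at 2: point load 97.25 at a = 1.38: Pab(L + a)/(6LEI) = 242.2/EI
  at 1: point load 42.25 at a = 5.5: Pab(L + b)/(6LEI) = 319.5/EI
  at 2: point load 42.25 at a = 5.5: Pab(L + a)/(6LEI) = 319.5/EI
  θ_10 = 722.9/EI,  θ_20 = 561.7/EI
Flexibility coefficients: a unit moment at one end gives L/(3EI) there and L/(6EI) at the far end, so f₁₁ = f₂₂ = 3.667/EI and f₁₂ = f₂₁ = 1.833/EI.
Compatibility — zero rotation at each built-in end:
  3.667 M_1 + 1.833 M_2 = 722.9
  1.833 M_1 + 3.667 M_2 = 561.7
Solving the pair gives M_1 = 160.7 kN·m and M_2 = 72.82 kN·m (hogging).

M_2 = 72.82 kN·m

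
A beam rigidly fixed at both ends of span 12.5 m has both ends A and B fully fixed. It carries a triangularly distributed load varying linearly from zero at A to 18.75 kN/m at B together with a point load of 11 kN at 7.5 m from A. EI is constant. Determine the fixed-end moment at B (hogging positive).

M_B = 166.3 kN·m

Release both end moments; the primary structure is a simply-supported span AB with redundants M_A and M_B.
On the primary (simply-supported) span, the end slopes from the loading are:
  at A: triangular load, peak 18.75: 7w₀L³/(360EI) = 712.1/EI
  at B: triangular load, peak 18.75: w₀L³/(45EI) = 813.8/EI
  at A: point load 11 at a = 7.5: Pab(L + b)/(6LEI) = 96.25/EI
  at B: point load 11 at a = 7.5: Pab(L + a)/(6LEI) = 110/EI
  θ_A0 = 808.3/EI,  θ_B0 = 923.8/EI
Flexibility coefficients: a unit moment at one end gives L/(3EI) there and L/(6EI) at the far end, so f₁₁ = f₂₂ = 4.167/EI and f₁₂ = f₂₁ = 2.083/EI.
Compatibility — zero rotation at each built-in end:
  4.167 M_A + 2.083 M_B = 808.3
  2.083 M_A + 4.167 M_B = 923.8
Solving the pair gives M_A = 110.9 kN·m and M_B = 166.3 kN·m (hogging).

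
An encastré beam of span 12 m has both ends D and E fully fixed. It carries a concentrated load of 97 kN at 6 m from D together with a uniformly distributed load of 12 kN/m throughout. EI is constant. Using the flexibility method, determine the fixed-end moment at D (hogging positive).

M_D = 289.5 kN·m

Release both end moments; the primary structure is a simply-supported span DE with redundants M_D and M_E.
On the primary (simply-supported) span, the end slopes from the loading are:
  at D: point load 97 at a = 6: Pab(L + b)/(6LEI) = 873/EI
  at E: point load 97 at a = 6: Pab(L + a)/(6LEI) = 873/EI
  at D: UDL 12: wL³/(24EI) = 864/EI
  at E: UDL 12: wL³/(24EI) = 864/EI
  θ_D0 = 1737/EI,  θ_E0 = 1737/EI
Flexibility coefficients: a unit moment at one end gives L/(3EI) there and L/(6EI) at the far end, so f₁₁ = f₂₂ = 4/EI and f₁₂ = f₂₁ = 2/EI.
Compatibility — zero rotation at each built-in end:
  4 M_D + 2 M_E = 1737
  2 M_D + 4 M_E = 1737
Solving the pair gives M_D = 289.5 kN·m and M_E = 289.5 kN·m (hogging).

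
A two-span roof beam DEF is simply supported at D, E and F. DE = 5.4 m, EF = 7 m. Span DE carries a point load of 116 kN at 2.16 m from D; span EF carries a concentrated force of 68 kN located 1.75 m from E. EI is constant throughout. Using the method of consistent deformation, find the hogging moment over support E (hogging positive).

Take M_E as the redundant. Released structure: two simple spans DE and EF with a hinge at E.
Discontinuity in slope at E on the released structure — sum the simple-span end rotations:
  span DE: point load 116 at a = 2.16: Pab(L + a)/(6LEI) = 189.4/EI
  span EF: point load 68 at a = 1.75: Pab(L + b)/(6LEI) = 182.2/EI
  relative rotation θ_0 = (189.4 + 182.2)/EI = 371.6/EI
A unit hogging moment at E produces rotation L₁/(3EI) + L₂/(3EI) = 4.133/EI.
Compatibility: M_E·(L₁+L₂)/(3EI) = θ_0, giving M_E = 89.91 kN·m (hogging).

M_E = 89.91 kN·m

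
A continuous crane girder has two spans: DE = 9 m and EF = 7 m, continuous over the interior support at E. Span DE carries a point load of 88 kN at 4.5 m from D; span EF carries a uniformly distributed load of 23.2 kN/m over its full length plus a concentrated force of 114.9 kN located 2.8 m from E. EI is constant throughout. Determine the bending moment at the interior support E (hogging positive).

Insert a hinge at E; M_E is the redundant, and each span becomes simply supported.
Rotations at E on the released spans (each span's end-slope, ×1/EI):
  span DE: point load 88 at a = 4.5: Pab(L + a)/(6LEI) = 445.5/EI
  span EF: UDL 23.2: wL³/(24EI) = 331.6/EI
  span EF: point load 114.9 at a = 2.8: Pab(L + b)/(6LEI) = 360.3/EI
  relative rotation θ_0 = (445.5 + 691.9)/EI = 1137/EI
A unit hogging moment at E produces rotation L₁/(3EI) + L₂/(3EI) = 5.333/EI.
Slope continuity at E: θ_0 = M_E·5.333/EI, so M_E = 1137/5.333 = 213.3 kN·m (hogging).

M_E = 213.3 kN·m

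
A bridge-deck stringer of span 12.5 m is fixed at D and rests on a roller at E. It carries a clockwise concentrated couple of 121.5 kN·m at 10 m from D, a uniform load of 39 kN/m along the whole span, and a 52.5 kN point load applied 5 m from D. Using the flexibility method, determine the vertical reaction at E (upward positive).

R_E = 207.7 kN

Take the reaction at E as the redundant and release it; the primary structure is a cantilever fixed at D.
Deflection at E on the released cantilever, summing each load's contribution:
  clockwise couple 121.5 at a = 10: M₀a(2L − a)/(2EI) = 9112/EI
  UDL 39: wL⁴/(8EI) = 119019/EI
  point load 52.5 at a = 5: Pa²(3L − a)/(6EI) = 7109/EI
  δ_0 = 135240/EI
Flexibility coefficient — unit upward force at E: δ_{EE} = L³/(3EI) = 651/EI.
Compatibility at E: δ_0 − R_E·δ_{EE} = 0, so R_E = 135240/651 = 207.7 kN.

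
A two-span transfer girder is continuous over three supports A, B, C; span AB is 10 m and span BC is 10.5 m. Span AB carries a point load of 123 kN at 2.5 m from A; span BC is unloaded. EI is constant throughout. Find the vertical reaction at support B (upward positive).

Insert a hinge at B; M_B is the redundant, and each span becomes simply supported.
Rotations at B on the released spans (each span's end-slope, ×1/EI):
  span AB: point load 123 at a = 2.5: Pab(L + a)/(6LEI) = 480.5/EI
  relative rotation θ_0 = (480.5 + 0)/EI = 480.5/EI
A unit hogging moment at B produces rotation L₁/(3EI) + L₂/(3EI) = 6.833/EI.
Slope continuity at B: θ_0 = M_B·6.833/EI, so M_B = 480.5/6.833 = 70.31 kN·m (hogging).
Span AB, ΣM about A with M_B applied at B: R_B^{AB}·10 = 307.5 + 70.31, so R_B^{AB} = 37.78 kN and R_A = 123 − 37.78 = 85.22 kN.
Span BC, ΣM about C: R_B^{BC}·10.5 = 0 + 70.31, so R_B^{BC} = 6.696 kN and R_C = 0 − 6.696 = -6.696 kN.
R_B = 37.78 + 6.696 = 44.48 kN.

R_B = 44.48 kN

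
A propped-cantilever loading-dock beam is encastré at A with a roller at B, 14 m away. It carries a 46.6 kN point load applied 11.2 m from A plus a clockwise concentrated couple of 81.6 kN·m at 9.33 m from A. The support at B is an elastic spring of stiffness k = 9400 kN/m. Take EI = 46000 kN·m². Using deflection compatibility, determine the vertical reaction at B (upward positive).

Release the roller at B. Primary structure: cantilever fixed at A.
Downward deflection at the released point B due to the loads:
  point load 46.6 at a = 11.2: Pa²(3L − a)/(6EI) = 30007/EI
  clockwise couple 81.6 at a = 9.33: M₀a(2L − a)/(2EI) = 7107/EI
  δ_0 = 37114/EI
Flexibility coefficient — unit upward force at B: δ_{BB} = L³/(3EI) = 914.7/EI.
With EI = 46000 kN·m²: δ_0 = 0.80682 m and δ_{BB} = 0.019884 m/kN.
Compatibility — the spring shortens by R_B/k under the reaction it provides: δ_0 − R_B·δ_{BB} = R_B/k. With 1/k = 0.000106 m/kN, R_B = δ_0 / (δ_{BB} + 1/k) = 0.80682 / (0.019884 + 0.000106) = 40.36 kN.

R_B = 40.36 kN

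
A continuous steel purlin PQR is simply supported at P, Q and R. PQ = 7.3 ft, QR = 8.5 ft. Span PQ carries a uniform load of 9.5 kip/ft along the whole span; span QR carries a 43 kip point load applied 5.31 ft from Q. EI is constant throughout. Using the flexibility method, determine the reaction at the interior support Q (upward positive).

Release continuity at Q by inserting a hinge; the redundant is the internal moment M_Q. The primary structure is two simply-supported spans PQ and QR.
End slopes at the hinge Q, treating each span as simply supported:
  span PQ: UDL 9.5: wL³/(24EI) = 154/EI
  span QR: point load 43 at a = 5.31: Pab(L + b)/(6LEI) = 167/EI
  relative rotation θ_0 = (154 + 167)/EI = 320.9/EI
A unit hogging moment at Q produces rotation L₁/(3EI) + L₂/(3EI) = 5.267/EI.
Compatibility: M_Q·(L₁+L₂)/(3EI) = θ_0, giving M_Q = 60.94 kip·ft (hogging).
Span PQ, ΣM about P with M_Q applied at Q: R_Q^{PQ}·7.3 = 253.1 + 60.94, so R_Q^{PQ} = 43.02 kip and R_P = 69.35 − 43.02 = 26.33 kip.
Span QR, ΣM about R: R_Q^{QR}·8.5 = 137.2 + 60.94, so R_Q^{QR} = 23.31 kip and R_R = 43 − 23.31 = 19.69 kip.
R_Q = 43.02 + 23.31 = 66.33 kip.

R_Q = 66.33 kip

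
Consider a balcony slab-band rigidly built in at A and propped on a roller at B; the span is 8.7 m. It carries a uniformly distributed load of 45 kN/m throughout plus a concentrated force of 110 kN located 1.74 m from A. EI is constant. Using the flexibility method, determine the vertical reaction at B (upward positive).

R_B = 153 kN

Release the roller at B. Primary structure: cantilever fixed at A.
Downward deflection at the released point B due to the loads:
  UDL 45: wL⁴/(8EI) = 32225/EI
  point load 110 at a = 1.74: Pa²(3L − a)/(6EI) = 1352/EI
  δ_0 = 33578/EI
Tip deflection under a unit load at B: L³/(3EI) = 219.5/EI.
The prop prevents deflection at B: R_B = δ_0/δ_{BB} = 33578/219.5 = 153 kN.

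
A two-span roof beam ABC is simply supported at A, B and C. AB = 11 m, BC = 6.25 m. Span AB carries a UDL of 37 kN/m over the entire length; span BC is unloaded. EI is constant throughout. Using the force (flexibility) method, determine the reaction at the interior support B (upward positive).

Release continuity at B by inserting a hinge; the redundant is the internal moment M_B. The primary structure is two simply-supported spans AB and BC.
Discontinuity in slope at B on the released structure — sum the simple-span end rotations:
  span AB: UDL 37: wL³/(24EI) = 2052/EI
  relative rotation θ_0 = (2052 + 0)/EI = 2052/EI
A unit hogging moment at B produces rotation L₁/(3EI) + L₂/(3EI) = 5.75/EI.
Compatibility: M_B·(L₁+L₂)/(3EI) = θ_0, giving M_B = 356.9 kN·m (hogging).
Span AB, ΣM about A with M_B applied at B: R_B^{AB}·11 = 2238 + 356.9, so R_B^{AB} = 235.9 kN and R_A = 407 − 235.9 = 171.1 kN.
Span BC, ΣM about C: R_B^{BC}·6.25 = 0 + 356.9, so R_B^{BC} = 57.1 kN and R_C = 0 − 57.1 = -57.1 kN.
R_B = 235.9 + 57.1 = 293 kN.

R_B = 293 kN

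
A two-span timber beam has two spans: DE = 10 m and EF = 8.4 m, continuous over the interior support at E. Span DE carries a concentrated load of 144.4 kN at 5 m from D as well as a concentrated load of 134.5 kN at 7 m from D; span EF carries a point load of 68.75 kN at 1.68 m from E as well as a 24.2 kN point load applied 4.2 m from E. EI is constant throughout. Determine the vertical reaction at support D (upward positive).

R_D = 79.25 kN

Release continuity at E by inserting a hinge; the redundant is the internal moment M_E. The primary structure is two simply-supported spans DE and EF.
Rotations at E on the released spans (each span's end-slope, ×1/EI):
  span DE: point load 144.4 at a = 5: Pab(L + a)/(6LEI) = 902.5/EI
  span DE: point load 134.5 at a = 7: Pab(L + a)/(6LEI) = 800.3/EI
  span EF: point load 68.75 at a = 1.68: Pab(L + b)/(6LEI) = 232.8/EI
  span EF: point load 24.2 at a = 4.2: Pab(L + b)/(6LEI) = 106.7/EI
  relative rotation θ_0 = (1703 + 339.6)/EI = 2042/EI
A unit hogging moment at E produces rotation L₁/(3EI) + L₂/(3EI) = 6.133/EI.
Compatibility: M_E·(L₁+L₂)/(3EI) = θ_0, giving M_E = 333 kN·m (hogging).
Span DE, ΣM about D with M_E applied at E: R_E^{DE}·10 = 1664 + 333, so R_E^{DE} = 199.6 kN and R_D = 278.9 − 199.6 = 79.25 kN.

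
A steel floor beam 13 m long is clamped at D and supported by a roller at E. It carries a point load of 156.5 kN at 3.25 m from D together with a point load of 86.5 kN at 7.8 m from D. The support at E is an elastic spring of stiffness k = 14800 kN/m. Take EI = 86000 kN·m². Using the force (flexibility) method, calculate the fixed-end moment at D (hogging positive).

Release the roller at E. Primary structure: cantilever fixed at D.
Free-end deflection of the primary structure under the applied loading (downward +):
  point load 156.5 at a = 3.25: Pa²(3L − a)/(6EI) = 9849/EI
  point load 86.5 at a = 7.8: Pa²(3L − a)/(6EI) = 27366/EI
  δ_0 = 37215/EI
Tip deflection under a unit load at E: L³/(3EI) = 732.3/EI.
With EI = 86000 kN·m²: δ_0 = 0.43273 m and δ_{EE} = 0.008516 m/kN.
Compatibility — the spring shortens by R_E/k under the reaction it provides: δ_0 − R_E·δ_{EE} = R_E/k. With 1/k = 0.000068 m/kN, R_E = δ_0 / (δ_{EE} + 1/k) = 0.43273 / (0.008516 + 0.000068) = 50.42 kN.
Moment equilibrium about D: M_D = Σ(load moments about D) − R_E·L = 1183 − 50.42×13 = 527.9 kN·m.

M_D = 527.9 kN·m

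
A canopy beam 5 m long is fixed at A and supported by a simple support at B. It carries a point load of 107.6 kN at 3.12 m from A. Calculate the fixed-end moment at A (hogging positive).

M_A = 86.84 kN·m

Remove the prop at B; the released (primary) structure is a cantilever built in at A.
Free-end deflection of the primary structure under the applied loading (downward +):
  point load 107.6 at a = 3.12: Pa²(3L − a)/(6EI) = 2074/EI
Flexibility coefficient — unit upward force at B: δ_{BB} = L³/(3EI) = 41.67/EI.
The prop prevents deflection at B: R_B = δ_0/δ_{BB} = 2074/41.67 = 49.77 kN.
Moment equilibrium about A: M_A = Σ(load moments about A) − R_B·L = 335.7 − 49.77×5 = 86.84 kN·m.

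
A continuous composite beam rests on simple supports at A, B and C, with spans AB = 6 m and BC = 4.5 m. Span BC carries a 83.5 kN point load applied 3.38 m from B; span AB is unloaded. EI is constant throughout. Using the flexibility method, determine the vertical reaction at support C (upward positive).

R_C = 58.54 kN

Release continuity at B by inserting a hinge; the redundant is the internal moment M_B. The primary structure is two simply-supported spans AB and BC.
End slopes at the hinge B, treating each span as simply supported:
  span BC: point load 83.5 at a = 3.38: Pab(L + b)/(6LEI) = 65.8/EI
  relative rotation θ_0 = (0 + 65.8)/EI = 65.8/EI
A unit hogging moment at B produces rotation L₁/(3EI) + L₂/(3EI) = 3.5/EI.
Slope continuity at B: θ_0 = M_B·3.5/EI, so M_B = 65.8/3.5 = 18.8 kN·m (hogging).
Span BC, ΣM about C: R_B^{BC}·4.5 = 93.52 + 18.8, so R_B^{BC} = 24.96 kN and R_C = 83.5 − 24.96 = 58.54 kN.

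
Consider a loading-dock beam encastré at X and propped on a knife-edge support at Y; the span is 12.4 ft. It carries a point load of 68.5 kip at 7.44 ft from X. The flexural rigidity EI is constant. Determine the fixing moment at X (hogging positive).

M_X = 142.7 kip·ft

Choose R_Y as the redundant. The primary structure is the cantilever fixed at X.
Downward deflection at the released point Y due to the loads:
  point load 68.5 at a = 7.44: Pa²(3L − a)/(6EI) = 18807/EI
Tip deflection under a unit load at Y: L³/(3EI) = 635.5/EI.
The prop prevents deflection at Y: R_Y = δ_0/δ_{YY} = 18807/635.5 = 29.59 kip.
Moment equilibrium about X: M_X = Σ(load moments about X) − R_Y·L = 509.6 − 29.59×12.4 = 142.7 kip·ft.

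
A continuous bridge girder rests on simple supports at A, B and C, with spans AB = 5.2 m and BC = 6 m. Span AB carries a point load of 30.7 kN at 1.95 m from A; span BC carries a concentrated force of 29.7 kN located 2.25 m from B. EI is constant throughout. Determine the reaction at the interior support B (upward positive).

R_B = 40.89 kN

Release continuity at B by inserting a hinge; the redundant is the internal moment M_B. The primary structure is two simply-supported spans AB and BC.
Discontinuity in slope at B on the released structure — sum the simple-span end rotations:
  span AB: point load 30.7 at a = 1.95: Pab(L + a)/(6LEI) = 44.59/EI
  span BC: point load 29.7 at a = 2.25: Pab(L + b)/(6LEI) = 67.87/EI
  relative rotation θ_0 = (44.59 + 67.87)/EI = 112.5/EI
A unit hogging moment at B produces rotation L₁/(3EI) + L₂/(3EI) = 3.733/EI.
Slope continuity at B: θ_0 = M_B·3.733/EI, so M_B = 112.5/3.733 = 30.12 kN·m (hogging).
Span AB, ΣM about A with M_B applied at B: R_B^{AB}·5.2 = 59.87 + 30.12, so R_B^{AB} = 17.31 kN and R_A = 30.7 − 17.31 = 13.39 kN.
Span BC, ΣM about C: R_B^{BC}·6 = 111.4 + 30.12, so R_B^{BC} = 23.58 kN and R_C = 29.7 − 23.58 = 6.117 kN.
R_B = 17.31 + 23.58 = 40.89 kN.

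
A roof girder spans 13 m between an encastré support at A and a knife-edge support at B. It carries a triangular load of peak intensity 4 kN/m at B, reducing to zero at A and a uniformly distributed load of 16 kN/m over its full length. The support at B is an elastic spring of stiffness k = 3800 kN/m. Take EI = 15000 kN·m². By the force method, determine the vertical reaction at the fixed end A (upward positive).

Take the reaction at B as the redundant and release it; the primary structure is a cantilever fixed at A.
Primary-structure tip deflection at B by superposition:
  triangular load, peak 4 at the free end: 11w₀L⁴/(120EI) = 10472/EI
  UDL 16: wL⁴/(8EI) = 57122/EI
  δ_0 = 67594/EI
Tip deflection under a unit load at B: L³/(3EI) = 732.3/EI.
With EI = 15000 kN·m²: δ_0 = 4.5063 m and δ_{BB} = 0.048822 m/kN.
Compatibility — the spring shortens by R_B/k under the reaction it provides: δ_0 − R_B·δ_{BB} = R_B/k. With 1/k = 0.000263 m/kN, R_B = δ_0 / (δ_{BB} + 1/k) = 4.5063 / (0.048822 + 0.000263) = 91.81 kN.
Vertical equilibrium: R_A = ΣP − R_B = 234 − 91.81 = 142.2 kN.

R_A = 142.2 kN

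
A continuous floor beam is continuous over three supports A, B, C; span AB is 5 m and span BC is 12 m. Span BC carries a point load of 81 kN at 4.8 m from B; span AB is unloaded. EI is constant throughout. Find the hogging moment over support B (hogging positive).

Insert a hinge at B; M_B is the redundant, and each span becomes simply supported.
End slopes at the hinge B, treating each span as simply supported:
  span BC: point load 81 at a = 4.8: Pab(L + b)/(6LEI) = 746.5/EI
  relative rotation θ_0 = (0 + 746.5)/EI = 746.5/EI
A unit hogging moment at B produces rotation L₁/(3EI) + L₂/(3EI) = 5.667/EI.
Compatibility: M_B·(L₁+L₂)/(3EI) = θ_0, giving M_B = 131.7 kN·m (hogging).

M_B = 131.7 kN·m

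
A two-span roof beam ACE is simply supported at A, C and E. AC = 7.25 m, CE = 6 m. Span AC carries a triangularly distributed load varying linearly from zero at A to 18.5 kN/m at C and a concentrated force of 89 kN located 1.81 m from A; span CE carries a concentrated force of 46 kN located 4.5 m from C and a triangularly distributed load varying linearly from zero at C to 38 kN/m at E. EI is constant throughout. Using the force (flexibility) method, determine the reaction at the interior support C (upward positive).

R_C = 155.3 kN

Take M_C as the redundant. Released structure: two simple spans AC and CE with a hinge at C.
Discontinuity in slope at C on the released structure — sum the simple-span end rotations:
  span AC: triangular load, peak 18.5: w₀L³/(45EI) = 156.7/EI
  span AC: point load 89 at a = 1.81: Pab(L + a)/(6LEI) = 182.5/EI
  span CE: point load 46 at a = 4.5: Pab(L + b)/(6LEI) = 64.69/EI
  span CE: triangular load, peak 38: 7w₀L³/(360EI) = 159.6/EI
  relative rotation θ_0 = (339.2 + 224.3)/EI = 563.5/EI
A unit hogging moment at C produces rotation L₁/(3EI) + L₂/(3EI) = 4.417/EI.
Compatibility: M_C·(L₁+L₂)/(3EI) = θ_0, giving M_C = 127.6 kN·m (hogging).
Span AC, ΣM about A with M_C applied at C: R_C^{AC}·7.25 = 485.2 + 127.6, so R_C^{AC} = 84.52 kN and R_A = 156.1 − 84.52 = 71.54 kN.
Span CE, ΣM about E: R_C^{CE}·6 = 297 + 127.6, so R_C^{CE} = 70.76 kN and R_E = 160 − 70.76 = 89.24 kN.
R_C = 84.52 + 70.76 = 155.3 kN.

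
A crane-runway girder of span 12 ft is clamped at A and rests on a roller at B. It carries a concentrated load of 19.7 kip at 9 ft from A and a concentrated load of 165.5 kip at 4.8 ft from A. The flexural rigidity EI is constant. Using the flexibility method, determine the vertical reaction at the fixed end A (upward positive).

R_A = 138.3 kip

Take the reaction at B as the redundant and release it; the primary structure is a cantilever fixed at A.
Deflection at B on the released cantilever, summing each load's contribution:
  point load 19.7 at a = 9: Pa²(3L − a)/(6EI) = 7181/EI
  point load 165.5 at a = 4.8: Pa²(3L − a)/(6EI) = 19828/EI
  δ_0 = 27009/EI
Tip deflection under a unit load at B: L³/(3EI) = 576/EI.
Compatibility at B: δ_0 − R_B·δ_{BB} = 0, so R_B = 27009/576 = 46.89 kip.
Vertical equilibrium: R_A = ΣP − R_B = 185.2 − 46.89 = 138.3 kip.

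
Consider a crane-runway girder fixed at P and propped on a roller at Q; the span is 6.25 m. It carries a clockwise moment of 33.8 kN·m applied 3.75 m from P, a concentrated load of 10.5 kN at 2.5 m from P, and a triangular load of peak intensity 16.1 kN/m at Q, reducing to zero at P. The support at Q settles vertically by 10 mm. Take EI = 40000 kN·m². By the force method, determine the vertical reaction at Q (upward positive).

Choose R_Q as the redundant. The primary structure is the cantilever fixed at P.
Downward deflection at the released point Q due to the loads:
  clockwise couple 33.8 at a = 3.75: M₀a(2L − a)/(2EI) = 554.5/EI
  point load 10.5 at a = 2.5: Pa²(3L − a)/(6EI) = 177.7/EI
  triangular load, peak 16.1 at the free end: 11w₀L⁴/(120EI) = 2252/EI
  δ_0 = 2984/EI
Tip deflection under a unit load at Q: L³/(3EI) = 81.38/EI.
With EI = 40000 kN·m²: δ_0 = 0.074605 m and δ_{QQ} = 0.002035 m/kN.
Compatibility — the beam at Q must follow the support down by 0.01 m: δ_0 − R_Q·δ_{QQ} = 0.01, so R_Q = (0.074605 − 0.01)/0.002035 = 31.75 kN.

R_Q = 31.75 kN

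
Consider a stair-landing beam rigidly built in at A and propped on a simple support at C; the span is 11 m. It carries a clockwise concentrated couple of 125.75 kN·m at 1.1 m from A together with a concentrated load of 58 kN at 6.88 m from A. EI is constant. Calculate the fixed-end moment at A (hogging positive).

Remove the prop at C; the released (primary) structure is a cantilever built in at A.
Downward deflection at the released point C due to the loads:
  clockwise couple 125.75 at a = 1.1: M₀a(2L − a)/(2EI) = 1445/EI
  point load 58 at a = 6.88: Pa²(3L − a)/(6EI) = 11952/EI
  δ_0 = 13397/EI
Tip deflection under a unit load at C: L³/(3EI) = 443.7/EI.
Compatibility at C: δ_0 − R_C·δ_{CC} = 0, so R_C = 13397/443.7 = 30.2 kN.
Moment equilibrium about A: M_A = Σ(load moments about A) − R_C·L = 524.8 − 30.2×11 = 192.6 kN·m.

M_A = 192.6 kN·m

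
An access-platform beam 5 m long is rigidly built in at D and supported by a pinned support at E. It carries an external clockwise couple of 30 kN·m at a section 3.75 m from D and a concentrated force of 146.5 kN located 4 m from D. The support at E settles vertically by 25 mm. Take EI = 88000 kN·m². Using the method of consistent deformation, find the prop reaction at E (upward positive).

R_E = 58.77 kN

Remove the prop at E; the released (primary) structure is a cantilever built in at D.
Free-end deflection of the primary structure under the applied loading (downward +):
  clockwise couple 30 at a = 3.75: M₀a(2L − a)/(2EI) = 351.6/EI
  point load 146.5 at a = 4: Pa²(3L − a)/(6EI) = 4297/EI
  δ_0 = 4649/EI
Flexibility coefficient — unit upward force at E: δ_{EE} = L³/(3EI) = 41.67/EI.
With EI = 88000 kN·m²: δ_0 = 0.052828 m and δ_{EE} = 0.000473 m/kN.
Compatibility — the beam at E must follow the support down by 0.025 m: δ_0 − R_E·δ_{EE} = 0.025, so R_E = (0.052828 − 0.025)/0.000473 = 58.77 kN.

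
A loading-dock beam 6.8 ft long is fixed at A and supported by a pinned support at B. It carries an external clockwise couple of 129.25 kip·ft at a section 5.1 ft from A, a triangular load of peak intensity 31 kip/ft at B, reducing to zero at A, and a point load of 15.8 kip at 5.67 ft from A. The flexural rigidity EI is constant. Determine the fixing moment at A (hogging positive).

Remove the prop at B; the released (primary) structure is a cantilever built in at A.
Downward deflection at the released point B due to the loads:
  clockwise couple 129.25 at a = 5.1: M₀a(2L − a)/(2EI) = 2801/EI
  triangular load, peak 31 at the free end: 11w₀L⁴/(120EI) = 6076/EI
  point load 15.8 at a = 5.67: Pa²(3L − a)/(6EI) = 1247/EI
  δ_0 = 10124/EI
Tip deflection under a unit load at B: L³/(3EI) = 104.8/EI.
Compatibility at B: δ_0 − R_B·δ_{BB} = 0, so R_B = 10124/104.8 = 96.6 kip.
Moment equilibrium about A: M_A = Σ(load moments about A) − R_B·L = 696.6 − 96.6×6.8 = 39.79 kip·ft.

M_A = 39.79 kip·ft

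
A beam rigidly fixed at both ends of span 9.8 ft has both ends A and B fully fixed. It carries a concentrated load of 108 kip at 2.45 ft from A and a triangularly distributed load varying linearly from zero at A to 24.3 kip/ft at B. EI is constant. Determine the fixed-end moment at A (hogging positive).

Take the two fixed-end moments M_A, M_B as redundants; the released structure is the simple span AB.
On the primary (simply-supported) span, the end slopes from the loading are:
  at A: point load 108 at a = 2.45: Pab(L + b)/(6LEI) = 567.2/EI
  at B: point load 108 at a = 2.45: Pab(L + a)/(6LEI) = 405.2/EI
  at A: triangular load, peak 24.3: 7w₀L³/(360EI) = 444.7/EI
  at B: triangular load, peak 24.3: w₀L³/(45EI) = 508.2/EI
  θ_A0 = 1012/EI,  θ_B0 = 913.4/EI
Flexibility coefficients: a unit moment at one end gives L/(3EI) there and L/(6EI) at the far end, so f₁₁ = f₂₂ = 3.267/EI and f₁₂ = f₂₁ = 1.633/EI.
Compatibility — zero rotation at each built-in end:
  3.267 M_A + 1.633 M_B = 1012
  1.633 M_A + 3.267 M_B = 913.4
Solving the pair gives M_A = 226.6 kip·ft and M_B = 166.3 kip·ft (hogging).

M_A = 226.6 kip·ft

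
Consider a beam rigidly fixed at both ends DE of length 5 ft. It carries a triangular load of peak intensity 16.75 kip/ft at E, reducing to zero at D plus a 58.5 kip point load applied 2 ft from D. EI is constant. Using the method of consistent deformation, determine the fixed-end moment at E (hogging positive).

M_E = 49.02 kip·ft

Release both end moments; the primary structure is a simply-supported span DE with redundants M_D and M_E.
On the primary (simply-supported) span, the end slopes from the loading are:
  at D: triangular load, peak 16.75: 7w₀L³/(360EI) = 40.71/EI
  at E: triangular load, peak 16.75: w₀L³/(45EI) = 46.53/EI
  at D: point load 58.5 at a = 2: Pab(L + b)/(6LEI) = 93.6/EI
  at E: point load 58.5 at a = 2: Pab(L + a)/(6LEI) = 81.9/EI
  θ_D0 = 134.3/EI,  θ_E0 = 128.4/EI
Flexibility coefficients: a unit moment at one end gives L/(3EI) there and L/(6EI) at the far end, so f₁₁ = f₂₂ = 1.667/EI and f₁₂ = f₂₁ = 0.8333/EI.
Compatibility — zero rotation at each built-in end:
  1.667 M_D + 0.8333 M_E = 134.3
  0.8333 M_D + 1.667 M_E = 128.4
Solving the pair gives M_D = 56.08 kip·ft and M_E = 49.02 kip·ft (hogging).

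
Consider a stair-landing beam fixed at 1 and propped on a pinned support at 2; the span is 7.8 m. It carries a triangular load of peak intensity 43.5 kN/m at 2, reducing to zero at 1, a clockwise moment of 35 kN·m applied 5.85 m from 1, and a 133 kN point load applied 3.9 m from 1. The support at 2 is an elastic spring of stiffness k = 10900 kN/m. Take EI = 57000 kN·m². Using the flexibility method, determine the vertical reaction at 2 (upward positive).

Choose R_2 as the redundant. The primary structure is the cantilever fixed at 1.
Primary-structure tip deflection at 2 by superposition:
  triangular load, peak 43.5 at the free end: 11w₀L⁴/(120EI) = 14760/EI
  clockwise couple 35 at a = 5.85: M₀a(2L − a)/(2EI) = 998.2/EI
  point load 133 at a = 3.9: Pa²(3L − a)/(6EI) = 6575/EI
  δ_0 = 22332/EI
Tip deflection under a unit load at 2: L³/(3EI) = 158.2/EI.
With EI = 57000 kN·m²: δ_0 = 0.3918 m and δ_{22} = 0.002775 m/kN.
Compatibility — the spring shortens by R_2/k under the reaction it provides: δ_0 − R_2·δ_{22} = R_2/k. With 1/k = 0.000092 m/kN, R_2 = δ_0 / (δ_{22} + 1/k) = 0.3918 / (0.002775 + 0.000092) = 136.7 kN.

R_2 = 136.7 kN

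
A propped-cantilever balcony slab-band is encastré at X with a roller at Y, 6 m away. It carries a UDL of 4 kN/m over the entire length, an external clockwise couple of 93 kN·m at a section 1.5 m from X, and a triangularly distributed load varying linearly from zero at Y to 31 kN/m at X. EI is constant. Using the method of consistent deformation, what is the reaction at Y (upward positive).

Choose R_Y as the redundant. The primary structure is the cantilever fixed at X.
Deflection at Y on the released cantilever, summing each load's contribution:
  UDL 4: wL⁴/(8EI) = 648/EI
  clockwise couple 93 at a = 1.5: M₀a(2L − a)/(2EI) = 732.4/EI
  triangular load, peak 31 at the fixed end: w₀L⁴/(30EI) = 1339/EI
  δ_0 = 2720/EI
Flexibility coefficient — unit upward force at Y: δ_{YY} = L³/(3EI) = 72/EI.
Compatibility at Y: δ_0 − R_Y·δ_{YY} = 0, so R_Y = 2720/72 = 37.77 kN.

R_Y = 37.77 kN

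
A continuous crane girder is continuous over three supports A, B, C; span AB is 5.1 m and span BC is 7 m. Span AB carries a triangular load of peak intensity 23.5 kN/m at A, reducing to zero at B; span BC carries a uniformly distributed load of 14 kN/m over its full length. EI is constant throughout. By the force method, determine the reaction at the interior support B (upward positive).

Release continuity at B by inserting a hinge; the redundant is the internal moment M_B. The primary structure is two simply-supported spans AB and BC.
End slopes at the hinge B, treating each span as simply supported:
  span AB: triangular load, peak 23.5: 7w₀L³/(360EI) = 60.61/EI
  span BC: UDL 14: wL³/(24EI) = 200.1/EI
  relative rotation θ_0 = (60.61 + 200.1)/EI = 260.7/EI
A unit hogging moment at B produces rotation L₁/(3EI) + L₂/(3EI) = 4.033/EI.
Compatibility: M_B·(L₁+L₂)/(3EI) = θ_0, giving M_B = 64.64 kN·m (hogging).
Span AB, ΣM about A with M_B applied at B: R_B^{AB}·5.1 = 101.9 + 64.64, so R_B^{AB} = 32.65 kN and R_A = 59.92 − 32.65 = 27.28 kN.
Span BC, ΣM about C: R_B^{BC}·7 = 343 + 64.64, so R_B^{BC} = 58.23 kN and R_C = 98 − 58.23 = 39.77 kN.
R_B = 32.65 + 58.23 = 90.88 kN.

R_B = 90.88 kN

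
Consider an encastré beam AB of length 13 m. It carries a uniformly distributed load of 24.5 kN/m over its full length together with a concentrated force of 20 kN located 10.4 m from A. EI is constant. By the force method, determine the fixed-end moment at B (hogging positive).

M_B = 378.3 kN·m

Take the two fixed-end moments M_A, M_B as redundants; the released structure is the simple span AB.
Simple-span end rotations at A and B under the given loads:
  at A: UDL 24.5: wL³/(24EI) = 2243/EI
  at B: UDL 24.5: wL³/(24EI) = 2243/EI
  at A: point load 20 at a = 10.4: Pab(L + b)/(6LEI) = 108.2/EI
  at B: point load 20 at a = 10.4: Pab(L + a)/(6LEI) = 162.2/EI
  θ_A0 = 2351/EI,  θ_B0 = 2405/EI
Flexibility coefficients: a unit moment at one end gives L/(3EI) there and L/(6EI) at the far end, so f₁₁ = f₂₂ = 4.333/EI and f₁₂ = f₂₁ = 2.167/EI.
Compatibility — zero rotation at each built-in end:
  4.333 M_A + 2.167 M_B = 2351
  2.167 M_A + 4.333 M_B = 2405
Solving the pair gives M_A = 353.4 kN·m and M_B = 378.3 kN·m (hogging).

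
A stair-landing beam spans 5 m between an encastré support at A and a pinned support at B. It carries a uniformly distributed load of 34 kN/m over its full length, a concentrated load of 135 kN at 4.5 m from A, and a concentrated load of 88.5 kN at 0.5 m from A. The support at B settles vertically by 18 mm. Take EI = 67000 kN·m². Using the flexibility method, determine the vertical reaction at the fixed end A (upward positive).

R_A = 242.6 kN

Remove the prop at B; the released (primary) structure is a cantilever built in at A.
Free-end deflection of the primary structure under the applied loading (downward +):
  UDL 34: wL⁴/(8EI) = 2656/EI
  point load 135 at a = 4.5: Pa²(3L − a)/(6EI) = 4784/EI
  point load 88.5 at a = 0.5: Pa²(3L − a)/(6EI) = 53.47/EI
  δ_0 = 7494/EI
Tip deflection under a unit load at B: L³/(3EI) = 41.67/EI.
With EI = 67000 kN·m²: δ_0 = 0.11185 m and δ_{BB} = 0.000622 m/kN.
Compatibility — the beam at B must follow the support down by 0.018 m: δ_0 − R_B·δ_{BB} = 0.018, so R_B = (0.11185 − 0.018)/0.000622 = 150.9 kN.
Vertical equilibrium: R_A = ΣP − R_B = 393.5 − 150.9 = 242.6 kN.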